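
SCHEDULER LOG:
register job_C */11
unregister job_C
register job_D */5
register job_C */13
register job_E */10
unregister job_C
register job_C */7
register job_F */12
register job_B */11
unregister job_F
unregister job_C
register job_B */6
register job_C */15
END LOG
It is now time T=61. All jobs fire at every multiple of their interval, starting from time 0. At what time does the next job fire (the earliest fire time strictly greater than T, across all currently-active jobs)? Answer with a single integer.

Op 1: register job_C */11 -> active={job_C:*/11}
Op 2: unregister job_C -> active={}
Op 3: register job_D */5 -> active={job_D:*/5}
Op 4: register job_C */13 -> active={job_C:*/13, job_D:*/5}
Op 5: register job_E */10 -> active={job_C:*/13, job_D:*/5, job_E:*/10}
Op 6: unregister job_C -> active={job_D:*/5, job_E:*/10}
Op 7: register job_C */7 -> active={job_C:*/7, job_D:*/5, job_E:*/10}
Op 8: register job_F */12 -> active={job_C:*/7, job_D:*/5, job_E:*/10, job_F:*/12}
Op 9: register job_B */11 -> active={job_B:*/11, job_C:*/7, job_D:*/5, job_E:*/10, job_F:*/12}
Op 10: unregister job_F -> active={job_B:*/11, job_C:*/7, job_D:*/5, job_E:*/10}
Op 11: unregister job_C -> active={job_B:*/11, job_D:*/5, job_E:*/10}
Op 12: register job_B */6 -> active={job_B:*/6, job_D:*/5, job_E:*/10}
Op 13: register job_C */15 -> active={job_B:*/6, job_C:*/15, job_D:*/5, job_E:*/10}
  job_B: interval 6, next fire after T=61 is 66
  job_C: interval 15, next fire after T=61 is 75
  job_D: interval 5, next fire after T=61 is 65
  job_E: interval 10, next fire after T=61 is 70
Earliest fire time = 65 (job job_D)

Answer: 65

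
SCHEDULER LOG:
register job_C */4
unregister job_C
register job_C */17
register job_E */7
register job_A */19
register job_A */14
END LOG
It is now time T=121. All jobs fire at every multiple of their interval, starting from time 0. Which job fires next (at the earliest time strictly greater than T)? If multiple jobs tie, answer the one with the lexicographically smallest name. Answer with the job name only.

Answer: job_A

Derivation:
Op 1: register job_C */4 -> active={job_C:*/4}
Op 2: unregister job_C -> active={}
Op 3: register job_C */17 -> active={job_C:*/17}
Op 4: register job_E */7 -> active={job_C:*/17, job_E:*/7}
Op 5: register job_A */19 -> active={job_A:*/19, job_C:*/17, job_E:*/7}
Op 6: register job_A */14 -> active={job_A:*/14, job_C:*/17, job_E:*/7}
  job_A: interval 14, next fire after T=121 is 126
  job_C: interval 17, next fire after T=121 is 136
  job_E: interval 7, next fire after T=121 is 126
Earliest = 126, winner (lex tiebreak) = job_A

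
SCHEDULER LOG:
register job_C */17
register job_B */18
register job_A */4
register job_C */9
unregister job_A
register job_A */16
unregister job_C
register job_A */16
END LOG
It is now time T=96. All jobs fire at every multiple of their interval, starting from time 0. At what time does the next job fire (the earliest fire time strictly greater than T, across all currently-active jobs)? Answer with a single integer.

Op 1: register job_C */17 -> active={job_C:*/17}
Op 2: register job_B */18 -> active={job_B:*/18, job_C:*/17}
Op 3: register job_A */4 -> active={job_A:*/4, job_B:*/18, job_C:*/17}
Op 4: register job_C */9 -> active={job_A:*/4, job_B:*/18, job_C:*/9}
Op 5: unregister job_A -> active={job_B:*/18, job_C:*/9}
Op 6: register job_A */16 -> active={job_A:*/16, job_B:*/18, job_C:*/9}
Op 7: unregister job_C -> active={job_A:*/16, job_B:*/18}
Op 8: register job_A */16 -> active={job_A:*/16, job_B:*/18}
  job_A: interval 16, next fire after T=96 is 112
  job_B: interval 18, next fire after T=96 is 108
Earliest fire time = 108 (job job_B)

Answer: 108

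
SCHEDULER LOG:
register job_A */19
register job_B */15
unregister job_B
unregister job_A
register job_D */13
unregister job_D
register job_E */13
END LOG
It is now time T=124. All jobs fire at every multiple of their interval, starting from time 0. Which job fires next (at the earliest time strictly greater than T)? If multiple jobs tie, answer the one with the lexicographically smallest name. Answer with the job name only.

Answer: job_E

Derivation:
Op 1: register job_A */19 -> active={job_A:*/19}
Op 2: register job_B */15 -> active={job_A:*/19, job_B:*/15}
Op 3: unregister job_B -> active={job_A:*/19}
Op 4: unregister job_A -> active={}
Op 5: register job_D */13 -> active={job_D:*/13}
Op 6: unregister job_D -> active={}
Op 7: register job_E */13 -> active={job_E:*/13}
  job_E: interval 13, next fire after T=124 is 130
Earliest = 130, winner (lex tiebreak) = job_E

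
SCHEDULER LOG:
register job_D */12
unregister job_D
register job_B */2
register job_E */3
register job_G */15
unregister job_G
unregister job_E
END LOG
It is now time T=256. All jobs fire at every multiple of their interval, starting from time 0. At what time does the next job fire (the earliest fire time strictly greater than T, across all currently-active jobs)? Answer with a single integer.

Op 1: register job_D */12 -> active={job_D:*/12}
Op 2: unregister job_D -> active={}
Op 3: register job_B */2 -> active={job_B:*/2}
Op 4: register job_E */3 -> active={job_B:*/2, job_E:*/3}
Op 5: register job_G */15 -> active={job_B:*/2, job_E:*/3, job_G:*/15}
Op 6: unregister job_G -> active={job_B:*/2, job_E:*/3}
Op 7: unregister job_E -> active={job_B:*/2}
  job_B: interval 2, next fire after T=256 is 258
Earliest fire time = 258 (job job_B)

Answer: 258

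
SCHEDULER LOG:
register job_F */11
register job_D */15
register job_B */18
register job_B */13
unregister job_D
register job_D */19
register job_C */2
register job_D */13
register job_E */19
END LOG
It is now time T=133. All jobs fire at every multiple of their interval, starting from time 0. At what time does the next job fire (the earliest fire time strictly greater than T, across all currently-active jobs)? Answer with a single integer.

Answer: 134

Derivation:
Op 1: register job_F */11 -> active={job_F:*/11}
Op 2: register job_D */15 -> active={job_D:*/15, job_F:*/11}
Op 3: register job_B */18 -> active={job_B:*/18, job_D:*/15, job_F:*/11}
Op 4: register job_B */13 -> active={job_B:*/13, job_D:*/15, job_F:*/11}
Op 5: unregister job_D -> active={job_B:*/13, job_F:*/11}
Op 6: register job_D */19 -> active={job_B:*/13, job_D:*/19, job_F:*/11}
Op 7: register job_C */2 -> active={job_B:*/13, job_C:*/2, job_D:*/19, job_F:*/11}
Op 8: register job_D */13 -> active={job_B:*/13, job_C:*/2, job_D:*/13, job_F:*/11}
Op 9: register job_E */19 -> active={job_B:*/13, job_C:*/2, job_D:*/13, job_E:*/19, job_F:*/11}
  job_B: interval 13, next fire after T=133 is 143
  job_C: interval 2, next fire after T=133 is 134
  job_D: interval 13, next fire after T=133 is 143
  job_E: interval 19, next fire after T=133 is 152
  job_F: interval 11, next fire after T=133 is 143
Earliest fire time = 134 (job job_C)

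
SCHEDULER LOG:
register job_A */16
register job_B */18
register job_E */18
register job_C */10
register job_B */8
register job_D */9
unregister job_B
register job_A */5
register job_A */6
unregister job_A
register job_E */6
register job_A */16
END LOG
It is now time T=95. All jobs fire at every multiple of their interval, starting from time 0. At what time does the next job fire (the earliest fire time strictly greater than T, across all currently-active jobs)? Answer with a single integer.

Answer: 96

Derivation:
Op 1: register job_A */16 -> active={job_A:*/16}
Op 2: register job_B */18 -> active={job_A:*/16, job_B:*/18}
Op 3: register job_E */18 -> active={job_A:*/16, job_B:*/18, job_E:*/18}
Op 4: register job_C */10 -> active={job_A:*/16, job_B:*/18, job_C:*/10, job_E:*/18}
Op 5: register job_B */8 -> active={job_A:*/16, job_B:*/8, job_C:*/10, job_E:*/18}
Op 6: register job_D */9 -> active={job_A:*/16, job_B:*/8, job_C:*/10, job_D:*/9, job_E:*/18}
Op 7: unregister job_B -> active={job_A:*/16, job_C:*/10, job_D:*/9, job_E:*/18}
Op 8: register job_A */5 -> active={job_A:*/5, job_C:*/10, job_D:*/9, job_E:*/18}
Op 9: register job_A */6 -> active={job_A:*/6, job_C:*/10, job_D:*/9, job_E:*/18}
Op 10: unregister job_A -> active={job_C:*/10, job_D:*/9, job_E:*/18}
Op 11: register job_E */6 -> active={job_C:*/10, job_D:*/9, job_E:*/6}
Op 12: register job_A */16 -> active={job_A:*/16, job_C:*/10, job_D:*/9, job_E:*/6}
  job_A: interval 16, next fire after T=95 is 96
  job_C: interval 10, next fire after T=95 is 100
  job_D: interval 9, next fire after T=95 is 99
  job_E: interval 6, next fire after T=95 is 96
Earliest fire time = 96 (job job_A)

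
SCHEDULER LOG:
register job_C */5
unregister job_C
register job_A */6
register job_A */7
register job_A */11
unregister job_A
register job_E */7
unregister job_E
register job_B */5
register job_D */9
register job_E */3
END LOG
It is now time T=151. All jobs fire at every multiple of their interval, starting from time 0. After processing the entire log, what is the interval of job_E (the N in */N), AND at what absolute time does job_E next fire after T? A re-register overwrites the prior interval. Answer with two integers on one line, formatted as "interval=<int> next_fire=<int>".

Op 1: register job_C */5 -> active={job_C:*/5}
Op 2: unregister job_C -> active={}
Op 3: register job_A */6 -> active={job_A:*/6}
Op 4: register job_A */7 -> active={job_A:*/7}
Op 5: register job_A */11 -> active={job_A:*/11}
Op 6: unregister job_A -> active={}
Op 7: register job_E */7 -> active={job_E:*/7}
Op 8: unregister job_E -> active={}
Op 9: register job_B */5 -> active={job_B:*/5}
Op 10: register job_D */9 -> active={job_B:*/5, job_D:*/9}
Op 11: register job_E */3 -> active={job_B:*/5, job_D:*/9, job_E:*/3}
Final interval of job_E = 3
Next fire of job_E after T=151: (151//3+1)*3 = 153

Answer: interval=3 next_fire=153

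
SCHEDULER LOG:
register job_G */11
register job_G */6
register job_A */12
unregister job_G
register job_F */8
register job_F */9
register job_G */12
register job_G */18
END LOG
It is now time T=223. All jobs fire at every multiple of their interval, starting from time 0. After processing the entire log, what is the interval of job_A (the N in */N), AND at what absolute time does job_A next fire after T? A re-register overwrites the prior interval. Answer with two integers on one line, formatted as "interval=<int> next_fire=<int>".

Op 1: register job_G */11 -> active={job_G:*/11}
Op 2: register job_G */6 -> active={job_G:*/6}
Op 3: register job_A */12 -> active={job_A:*/12, job_G:*/6}
Op 4: unregister job_G -> active={job_A:*/12}
Op 5: register job_F */8 -> active={job_A:*/12, job_F:*/8}
Op 6: register job_F */9 -> active={job_A:*/12, job_F:*/9}
Op 7: register job_G */12 -> active={job_A:*/12, job_F:*/9, job_G:*/12}
Op 8: register job_G */18 -> active={job_A:*/12, job_F:*/9, job_G:*/18}
Final interval of job_A = 12
Next fire of job_A after T=223: (223//12+1)*12 = 228

Answer: interval=12 next_fire=228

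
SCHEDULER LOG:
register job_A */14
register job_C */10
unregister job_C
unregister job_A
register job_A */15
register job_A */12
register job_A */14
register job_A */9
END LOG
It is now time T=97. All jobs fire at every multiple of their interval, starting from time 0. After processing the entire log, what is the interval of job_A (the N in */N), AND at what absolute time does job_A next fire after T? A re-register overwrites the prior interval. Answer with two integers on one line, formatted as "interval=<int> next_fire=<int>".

Answer: interval=9 next_fire=99

Derivation:
Op 1: register job_A */14 -> active={job_A:*/14}
Op 2: register job_C */10 -> active={job_A:*/14, job_C:*/10}
Op 3: unregister job_C -> active={job_A:*/14}
Op 4: unregister job_A -> active={}
Op 5: register job_A */15 -> active={job_A:*/15}
Op 6: register job_A */12 -> active={job_A:*/12}
Op 7: register job_A */14 -> active={job_A:*/14}
Op 8: register job_A */9 -> active={job_A:*/9}
Final interval of job_A = 9
Next fire of job_A after T=97: (97//9+1)*9 = 99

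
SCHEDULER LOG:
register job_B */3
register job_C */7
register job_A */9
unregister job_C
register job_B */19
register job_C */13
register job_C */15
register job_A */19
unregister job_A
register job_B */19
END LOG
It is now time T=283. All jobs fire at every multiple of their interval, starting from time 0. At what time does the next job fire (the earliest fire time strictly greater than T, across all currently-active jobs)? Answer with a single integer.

Answer: 285

Derivation:
Op 1: register job_B */3 -> active={job_B:*/3}
Op 2: register job_C */7 -> active={job_B:*/3, job_C:*/7}
Op 3: register job_A */9 -> active={job_A:*/9, job_B:*/3, job_C:*/7}
Op 4: unregister job_C -> active={job_A:*/9, job_B:*/3}
Op 5: register job_B */19 -> active={job_A:*/9, job_B:*/19}
Op 6: register job_C */13 -> active={job_A:*/9, job_B:*/19, job_C:*/13}
Op 7: register job_C */15 -> active={job_A:*/9, job_B:*/19, job_C:*/15}
Op 8: register job_A */19 -> active={job_A:*/19, job_B:*/19, job_C:*/15}
Op 9: unregister job_A -> active={job_B:*/19, job_C:*/15}
Op 10: register job_B */19 -> active={job_B:*/19, job_C:*/15}
  job_B: interval 19, next fire after T=283 is 285
  job_C: interval 15, next fire after T=283 is 285
Earliest fire time = 285 (job job_B)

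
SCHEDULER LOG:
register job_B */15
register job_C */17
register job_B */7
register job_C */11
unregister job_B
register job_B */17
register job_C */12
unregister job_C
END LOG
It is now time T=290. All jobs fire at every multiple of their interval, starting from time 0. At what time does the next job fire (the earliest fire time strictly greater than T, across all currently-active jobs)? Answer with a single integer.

Op 1: register job_B */15 -> active={job_B:*/15}
Op 2: register job_C */17 -> active={job_B:*/15, job_C:*/17}
Op 3: register job_B */7 -> active={job_B:*/7, job_C:*/17}
Op 4: register job_C */11 -> active={job_B:*/7, job_C:*/11}
Op 5: unregister job_B -> active={job_C:*/11}
Op 6: register job_B */17 -> active={job_B:*/17, job_C:*/11}
Op 7: register job_C */12 -> active={job_B:*/17, job_C:*/12}
Op 8: unregister job_C -> active={job_B:*/17}
  job_B: interval 17, next fire after T=290 is 306
Earliest fire time = 306 (job job_B)

Answer: 306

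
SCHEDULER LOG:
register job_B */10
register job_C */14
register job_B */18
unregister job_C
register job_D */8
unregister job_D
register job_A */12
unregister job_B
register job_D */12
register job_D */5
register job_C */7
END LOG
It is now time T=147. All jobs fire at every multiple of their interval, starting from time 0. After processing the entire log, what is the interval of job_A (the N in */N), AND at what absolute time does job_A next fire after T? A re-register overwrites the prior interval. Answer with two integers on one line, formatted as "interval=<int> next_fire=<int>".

Answer: interval=12 next_fire=156

Derivation:
Op 1: register job_B */10 -> active={job_B:*/10}
Op 2: register job_C */14 -> active={job_B:*/10, job_C:*/14}
Op 3: register job_B */18 -> active={job_B:*/18, job_C:*/14}
Op 4: unregister job_C -> active={job_B:*/18}
Op 5: register job_D */8 -> active={job_B:*/18, job_D:*/8}
Op 6: unregister job_D -> active={job_B:*/18}
Op 7: register job_A */12 -> active={job_A:*/12, job_B:*/18}
Op 8: unregister job_B -> active={job_A:*/12}
Op 9: register job_D */12 -> active={job_A:*/12, job_D:*/12}
Op 10: register job_D */5 -> active={job_A:*/12, job_D:*/5}
Op 11: register job_C */7 -> active={job_A:*/12, job_C:*/7, job_D:*/5}
Final interval of job_A = 12
Next fire of job_A after T=147: (147//12+1)*12 = 156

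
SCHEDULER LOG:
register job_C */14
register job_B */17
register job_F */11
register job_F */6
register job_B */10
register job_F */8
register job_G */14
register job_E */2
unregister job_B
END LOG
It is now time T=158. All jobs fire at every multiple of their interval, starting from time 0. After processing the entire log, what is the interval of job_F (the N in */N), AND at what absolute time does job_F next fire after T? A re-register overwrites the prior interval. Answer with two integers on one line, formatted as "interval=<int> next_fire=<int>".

Answer: interval=8 next_fire=160

Derivation:
Op 1: register job_C */14 -> active={job_C:*/14}
Op 2: register job_B */17 -> active={job_B:*/17, job_C:*/14}
Op 3: register job_F */11 -> active={job_B:*/17, job_C:*/14, job_F:*/11}
Op 4: register job_F */6 -> active={job_B:*/17, job_C:*/14, job_F:*/6}
Op 5: register job_B */10 -> active={job_B:*/10, job_C:*/14, job_F:*/6}
Op 6: register job_F */8 -> active={job_B:*/10, job_C:*/14, job_F:*/8}
Op 7: register job_G */14 -> active={job_B:*/10, job_C:*/14, job_F:*/8, job_G:*/14}
Op 8: register job_E */2 -> active={job_B:*/10, job_C:*/14, job_E:*/2, job_F:*/8, job_G:*/14}
Op 9: unregister job_B -> active={job_C:*/14, job_E:*/2, job_F:*/8, job_G:*/14}
Final interval of job_F = 8
Next fire of job_F after T=158: (158//8+1)*8 = 160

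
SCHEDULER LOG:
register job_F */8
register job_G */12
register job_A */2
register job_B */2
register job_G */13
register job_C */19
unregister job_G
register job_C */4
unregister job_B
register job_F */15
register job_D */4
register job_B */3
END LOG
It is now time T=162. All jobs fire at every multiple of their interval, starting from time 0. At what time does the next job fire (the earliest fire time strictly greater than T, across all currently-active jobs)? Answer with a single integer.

Op 1: register job_F */8 -> active={job_F:*/8}
Op 2: register job_G */12 -> active={job_F:*/8, job_G:*/12}
Op 3: register job_A */2 -> active={job_A:*/2, job_F:*/8, job_G:*/12}
Op 4: register job_B */2 -> active={job_A:*/2, job_B:*/2, job_F:*/8, job_G:*/12}
Op 5: register job_G */13 -> active={job_A:*/2, job_B:*/2, job_F:*/8, job_G:*/13}
Op 6: register job_C */19 -> active={job_A:*/2, job_B:*/2, job_C:*/19, job_F:*/8, job_G:*/13}
Op 7: unregister job_G -> active={job_A:*/2, job_B:*/2, job_C:*/19, job_F:*/8}
Op 8: register job_C */4 -> active={job_A:*/2, job_B:*/2, job_C:*/4, job_F:*/8}
Op 9: unregister job_B -> active={job_A:*/2, job_C:*/4, job_F:*/8}
Op 10: register job_F */15 -> active={job_A:*/2, job_C:*/4, job_F:*/15}
Op 11: register job_D */4 -> active={job_A:*/2, job_C:*/4, job_D:*/4, job_F:*/15}
Op 12: register job_B */3 -> active={job_A:*/2, job_B:*/3, job_C:*/4, job_D:*/4, job_F:*/15}
  job_A: interval 2, next fire after T=162 is 164
  job_B: interval 3, next fire after T=162 is 165
  job_C: interval 4, next fire after T=162 is 164
  job_D: interval 4, next fire after T=162 is 164
  job_F: interval 15, next fire after T=162 is 165
Earliest fire time = 164 (job job_A)

Answer: 164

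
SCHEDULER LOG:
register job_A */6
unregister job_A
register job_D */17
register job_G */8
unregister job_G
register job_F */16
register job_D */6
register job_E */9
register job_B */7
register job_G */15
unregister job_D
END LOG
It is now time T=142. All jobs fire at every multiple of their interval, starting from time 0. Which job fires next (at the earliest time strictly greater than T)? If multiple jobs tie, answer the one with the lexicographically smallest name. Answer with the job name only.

Answer: job_E

Derivation:
Op 1: register job_A */6 -> active={job_A:*/6}
Op 2: unregister job_A -> active={}
Op 3: register job_D */17 -> active={job_D:*/17}
Op 4: register job_G */8 -> active={job_D:*/17, job_G:*/8}
Op 5: unregister job_G -> active={job_D:*/17}
Op 6: register job_F */16 -> active={job_D:*/17, job_F:*/16}
Op 7: register job_D */6 -> active={job_D:*/6, job_F:*/16}
Op 8: register job_E */9 -> active={job_D:*/6, job_E:*/9, job_F:*/16}
Op 9: register job_B */7 -> active={job_B:*/7, job_D:*/6, job_E:*/9, job_F:*/16}
Op 10: register job_G */15 -> active={job_B:*/7, job_D:*/6, job_E:*/9, job_F:*/16, job_G:*/15}
Op 11: unregister job_D -> active={job_B:*/7, job_E:*/9, job_F:*/16, job_G:*/15}
  job_B: interval 7, next fire after T=142 is 147
  job_E: interval 9, next fire after T=142 is 144
  job_F: interval 16, next fire after T=142 is 144
  job_G: interval 15, next fire after T=142 is 150
Earliest = 144, winner (lex tiebreak) = job_E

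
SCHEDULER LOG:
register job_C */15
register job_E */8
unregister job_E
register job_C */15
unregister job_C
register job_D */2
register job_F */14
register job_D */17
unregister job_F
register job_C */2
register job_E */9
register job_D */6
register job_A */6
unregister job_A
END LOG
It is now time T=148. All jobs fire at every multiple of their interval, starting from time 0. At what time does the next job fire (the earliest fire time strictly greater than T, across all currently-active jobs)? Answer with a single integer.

Op 1: register job_C */15 -> active={job_C:*/15}
Op 2: register job_E */8 -> active={job_C:*/15, job_E:*/8}
Op 3: unregister job_E -> active={job_C:*/15}
Op 4: register job_C */15 -> active={job_C:*/15}
Op 5: unregister job_C -> active={}
Op 6: register job_D */2 -> active={job_D:*/2}
Op 7: register job_F */14 -> active={job_D:*/2, job_F:*/14}
Op 8: register job_D */17 -> active={job_D:*/17, job_F:*/14}
Op 9: unregister job_F -> active={job_D:*/17}
Op 10: register job_C */2 -> active={job_C:*/2, job_D:*/17}
Op 11: register job_E */9 -> active={job_C:*/2, job_D:*/17, job_E:*/9}
Op 12: register job_D */6 -> active={job_C:*/2, job_D:*/6, job_E:*/9}
Op 13: register job_A */6 -> active={job_A:*/6, job_C:*/2, job_D:*/6, job_E:*/9}
Op 14: unregister job_A -> active={job_C:*/2, job_D:*/6, job_E:*/9}
  job_C: interval 2, next fire after T=148 is 150
  job_D: interval 6, next fire after T=148 is 150
  job_E: interval 9, next fire after T=148 is 153
Earliest fire time = 150 (job job_C)

Answer: 150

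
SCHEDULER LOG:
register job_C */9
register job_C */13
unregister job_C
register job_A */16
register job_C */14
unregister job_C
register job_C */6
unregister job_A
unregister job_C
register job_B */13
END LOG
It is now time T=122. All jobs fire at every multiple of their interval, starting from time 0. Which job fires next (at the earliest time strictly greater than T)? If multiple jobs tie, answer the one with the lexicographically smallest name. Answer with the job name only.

Op 1: register job_C */9 -> active={job_C:*/9}
Op 2: register job_C */13 -> active={job_C:*/13}
Op 3: unregister job_C -> active={}
Op 4: register job_A */16 -> active={job_A:*/16}
Op 5: register job_C */14 -> active={job_A:*/16, job_C:*/14}
Op 6: unregister job_C -> active={job_A:*/16}
Op 7: register job_C */6 -> active={job_A:*/16, job_C:*/6}
Op 8: unregister job_A -> active={job_C:*/6}
Op 9: unregister job_C -> active={}
Op 10: register job_B */13 -> active={job_B:*/13}
  job_B: interval 13, next fire after T=122 is 130
Earliest = 130, winner (lex tiebreak) = job_B

Answer: job_B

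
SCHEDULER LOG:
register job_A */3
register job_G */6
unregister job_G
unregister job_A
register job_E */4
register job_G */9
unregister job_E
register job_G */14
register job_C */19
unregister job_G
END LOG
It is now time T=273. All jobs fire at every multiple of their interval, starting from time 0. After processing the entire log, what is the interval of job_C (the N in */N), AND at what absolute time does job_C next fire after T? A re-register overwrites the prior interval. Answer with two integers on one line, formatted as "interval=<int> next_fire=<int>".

Answer: interval=19 next_fire=285

Derivation:
Op 1: register job_A */3 -> active={job_A:*/3}
Op 2: register job_G */6 -> active={job_A:*/3, job_G:*/6}
Op 3: unregister job_G -> active={job_A:*/3}
Op 4: unregister job_A -> active={}
Op 5: register job_E */4 -> active={job_E:*/4}
Op 6: register job_G */9 -> active={job_E:*/4, job_G:*/9}
Op 7: unregister job_E -> active={job_G:*/9}
Op 8: register job_G */14 -> active={job_G:*/14}
Op 9: register job_C */19 -> active={job_C:*/19, job_G:*/14}
Op 10: unregister job_G -> active={job_C:*/19}
Final interval of job_C = 19
Next fire of job_C after T=273: (273//19+1)*19 = 285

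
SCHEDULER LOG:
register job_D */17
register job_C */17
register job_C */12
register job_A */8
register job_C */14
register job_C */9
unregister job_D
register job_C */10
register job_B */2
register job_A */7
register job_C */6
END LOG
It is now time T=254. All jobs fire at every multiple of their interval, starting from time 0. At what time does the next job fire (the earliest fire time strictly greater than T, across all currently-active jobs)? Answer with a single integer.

Answer: 256

Derivation:
Op 1: register job_D */17 -> active={job_D:*/17}
Op 2: register job_C */17 -> active={job_C:*/17, job_D:*/17}
Op 3: register job_C */12 -> active={job_C:*/12, job_D:*/17}
Op 4: register job_A */8 -> active={job_A:*/8, job_C:*/12, job_D:*/17}
Op 5: register job_C */14 -> active={job_A:*/8, job_C:*/14, job_D:*/17}
Op 6: register job_C */9 -> active={job_A:*/8, job_C:*/9, job_D:*/17}
Op 7: unregister job_D -> active={job_A:*/8, job_C:*/9}
Op 8: register job_C */10 -> active={job_A:*/8, job_C:*/10}
Op 9: register job_B */2 -> active={job_A:*/8, job_B:*/2, job_C:*/10}
Op 10: register job_A */7 -> active={job_A:*/7, job_B:*/2, job_C:*/10}
Op 11: register job_C */6 -> active={job_A:*/7, job_B:*/2, job_C:*/6}
  job_A: interval 7, next fire after T=254 is 259
  job_B: interval 2, next fire after T=254 is 256
  job_C: interval 6, next fire after T=254 is 258
Earliest fire time = 256 (job job_B)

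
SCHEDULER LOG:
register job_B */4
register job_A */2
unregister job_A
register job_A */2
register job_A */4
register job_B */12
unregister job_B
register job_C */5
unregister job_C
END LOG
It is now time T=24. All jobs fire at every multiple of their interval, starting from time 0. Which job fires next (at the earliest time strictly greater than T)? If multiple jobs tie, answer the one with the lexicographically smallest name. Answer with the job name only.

Answer: job_A

Derivation:
Op 1: register job_B */4 -> active={job_B:*/4}
Op 2: register job_A */2 -> active={job_A:*/2, job_B:*/4}
Op 3: unregister job_A -> active={job_B:*/4}
Op 4: register job_A */2 -> active={job_A:*/2, job_B:*/4}
Op 5: register job_A */4 -> active={job_A:*/4, job_B:*/4}
Op 6: register job_B */12 -> active={job_A:*/4, job_B:*/12}
Op 7: unregister job_B -> active={job_A:*/4}
Op 8: register job_C */5 -> active={job_A:*/4, job_C:*/5}
Op 9: unregister job_C -> active={job_A:*/4}
  job_A: interval 4, next fire after T=24 is 28
Earliest = 28, winner (lex tiebreak) = job_A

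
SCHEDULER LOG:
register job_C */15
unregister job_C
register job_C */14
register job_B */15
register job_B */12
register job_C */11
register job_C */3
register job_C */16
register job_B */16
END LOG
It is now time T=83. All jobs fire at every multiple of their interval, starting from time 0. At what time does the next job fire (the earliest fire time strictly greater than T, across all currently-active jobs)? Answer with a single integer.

Op 1: register job_C */15 -> active={job_C:*/15}
Op 2: unregister job_C -> active={}
Op 3: register job_C */14 -> active={job_C:*/14}
Op 4: register job_B */15 -> active={job_B:*/15, job_C:*/14}
Op 5: register job_B */12 -> active={job_B:*/12, job_C:*/14}
Op 6: register job_C */11 -> active={job_B:*/12, job_C:*/11}
Op 7: register job_C */3 -> active={job_B:*/12, job_C:*/3}
Op 8: register job_C */16 -> active={job_B:*/12, job_C:*/16}
Op 9: register job_B */16 -> active={job_B:*/16, job_C:*/16}
  job_B: interval 16, next fire after T=83 is 96
  job_C: interval 16, next fire after T=83 is 96
Earliest fire time = 96 (job job_B)

Answer: 96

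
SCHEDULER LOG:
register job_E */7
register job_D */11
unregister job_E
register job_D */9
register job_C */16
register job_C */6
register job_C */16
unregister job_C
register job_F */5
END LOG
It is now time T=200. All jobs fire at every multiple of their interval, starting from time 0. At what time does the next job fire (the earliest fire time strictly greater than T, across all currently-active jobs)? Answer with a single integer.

Op 1: register job_E */7 -> active={job_E:*/7}
Op 2: register job_D */11 -> active={job_D:*/11, job_E:*/7}
Op 3: unregister job_E -> active={job_D:*/11}
Op 4: register job_D */9 -> active={job_D:*/9}
Op 5: register job_C */16 -> active={job_C:*/16, job_D:*/9}
Op 6: register job_C */6 -> active={job_C:*/6, job_D:*/9}
Op 7: register job_C */16 -> active={job_C:*/16, job_D:*/9}
Op 8: unregister job_C -> active={job_D:*/9}
Op 9: register job_F */5 -> active={job_D:*/9, job_F:*/5}
  job_D: interval 9, next fire after T=200 is 207
  job_F: interval 5, next fire after T=200 is 205
Earliest fire time = 205 (job job_F)

Answer: 205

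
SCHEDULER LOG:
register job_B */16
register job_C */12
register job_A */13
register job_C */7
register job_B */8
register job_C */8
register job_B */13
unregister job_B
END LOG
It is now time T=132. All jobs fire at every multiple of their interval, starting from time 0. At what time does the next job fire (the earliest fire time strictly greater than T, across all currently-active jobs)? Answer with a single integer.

Answer: 136

Derivation:
Op 1: register job_B */16 -> active={job_B:*/16}
Op 2: register job_C */12 -> active={job_B:*/16, job_C:*/12}
Op 3: register job_A */13 -> active={job_A:*/13, job_B:*/16, job_C:*/12}
Op 4: register job_C */7 -> active={job_A:*/13, job_B:*/16, job_C:*/7}
Op 5: register job_B */8 -> active={job_A:*/13, job_B:*/8, job_C:*/7}
Op 6: register job_C */8 -> active={job_A:*/13, job_B:*/8, job_C:*/8}
Op 7: register job_B */13 -> active={job_A:*/13, job_B:*/13, job_C:*/8}
Op 8: unregister job_B -> active={job_A:*/13, job_C:*/8}
  job_A: interval 13, next fire after T=132 is 143
  job_C: interval 8, next fire after T=132 is 136
Earliest fire time = 136 (job job_C)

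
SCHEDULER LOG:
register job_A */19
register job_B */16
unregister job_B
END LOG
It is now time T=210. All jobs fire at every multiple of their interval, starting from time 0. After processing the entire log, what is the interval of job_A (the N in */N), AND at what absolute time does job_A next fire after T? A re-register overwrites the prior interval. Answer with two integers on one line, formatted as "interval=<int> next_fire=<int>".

Op 1: register job_A */19 -> active={job_A:*/19}
Op 2: register job_B */16 -> active={job_A:*/19, job_B:*/16}
Op 3: unregister job_B -> active={job_A:*/19}
Final interval of job_A = 19
Next fire of job_A after T=210: (210//19+1)*19 = 228

Answer: interval=19 next_fire=228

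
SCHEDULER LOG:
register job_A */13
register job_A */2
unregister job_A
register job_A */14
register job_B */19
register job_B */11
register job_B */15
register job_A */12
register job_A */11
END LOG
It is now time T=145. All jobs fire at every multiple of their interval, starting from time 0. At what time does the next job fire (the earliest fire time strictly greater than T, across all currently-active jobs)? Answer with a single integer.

Op 1: register job_A */13 -> active={job_A:*/13}
Op 2: register job_A */2 -> active={job_A:*/2}
Op 3: unregister job_A -> active={}
Op 4: register job_A */14 -> active={job_A:*/14}
Op 5: register job_B */19 -> active={job_A:*/14, job_B:*/19}
Op 6: register job_B */11 -> active={job_A:*/14, job_B:*/11}
Op 7: register job_B */15 -> active={job_A:*/14, job_B:*/15}
Op 8: register job_A */12 -> active={job_A:*/12, job_B:*/15}
Op 9: register job_A */11 -> active={job_A:*/11, job_B:*/15}
  job_A: interval 11, next fire after T=145 is 154
  job_B: interval 15, next fire after T=145 is 150
Earliest fire time = 150 (job job_B)

Answer: 150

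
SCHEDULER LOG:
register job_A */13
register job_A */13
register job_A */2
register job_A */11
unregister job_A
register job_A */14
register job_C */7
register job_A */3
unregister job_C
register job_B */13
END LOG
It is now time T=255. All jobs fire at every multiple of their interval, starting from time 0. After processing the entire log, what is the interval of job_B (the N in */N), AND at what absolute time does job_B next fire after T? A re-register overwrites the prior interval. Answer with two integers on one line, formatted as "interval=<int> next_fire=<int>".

Answer: interval=13 next_fire=260

Derivation:
Op 1: register job_A */13 -> active={job_A:*/13}
Op 2: register job_A */13 -> active={job_A:*/13}
Op 3: register job_A */2 -> active={job_A:*/2}
Op 4: register job_A */11 -> active={job_A:*/11}
Op 5: unregister job_A -> active={}
Op 6: register job_A */14 -> active={job_A:*/14}
Op 7: register job_C */7 -> active={job_A:*/14, job_C:*/7}
Op 8: register job_A */3 -> active={job_A:*/3, job_C:*/7}
Op 9: unregister job_C -> active={job_A:*/3}
Op 10: register job_B */13 -> active={job_A:*/3, job_B:*/13}
Final interval of job_B = 13
Next fire of job_B after T=255: (255//13+1)*13 = 260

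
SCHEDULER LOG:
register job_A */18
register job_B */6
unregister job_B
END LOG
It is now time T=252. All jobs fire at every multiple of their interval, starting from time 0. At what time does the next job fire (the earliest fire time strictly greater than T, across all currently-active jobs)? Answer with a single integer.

Op 1: register job_A */18 -> active={job_A:*/18}
Op 2: register job_B */6 -> active={job_A:*/18, job_B:*/6}
Op 3: unregister job_B -> active={job_A:*/18}
  job_A: interval 18, next fire after T=252 is 270
Earliest fire time = 270 (job job_A)

Answer: 270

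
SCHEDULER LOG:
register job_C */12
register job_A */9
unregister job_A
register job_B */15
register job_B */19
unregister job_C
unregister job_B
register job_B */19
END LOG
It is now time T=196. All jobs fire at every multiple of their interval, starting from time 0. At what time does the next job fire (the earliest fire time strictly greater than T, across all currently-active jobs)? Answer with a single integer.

Answer: 209

Derivation:
Op 1: register job_C */12 -> active={job_C:*/12}
Op 2: register job_A */9 -> active={job_A:*/9, job_C:*/12}
Op 3: unregister job_A -> active={job_C:*/12}
Op 4: register job_B */15 -> active={job_B:*/15, job_C:*/12}
Op 5: register job_B */19 -> active={job_B:*/19, job_C:*/12}
Op 6: unregister job_C -> active={job_B:*/19}
Op 7: unregister job_B -> active={}
Op 8: register job_B */19 -> active={job_B:*/19}
  job_B: interval 19, next fire after T=196 is 209
Earliest fire time = 209 (job job_B)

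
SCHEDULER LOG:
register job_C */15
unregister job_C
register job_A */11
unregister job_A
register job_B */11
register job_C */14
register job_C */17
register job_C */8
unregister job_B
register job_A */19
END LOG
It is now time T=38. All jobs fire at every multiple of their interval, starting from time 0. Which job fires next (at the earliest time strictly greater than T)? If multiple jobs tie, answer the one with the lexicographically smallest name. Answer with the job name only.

Op 1: register job_C */15 -> active={job_C:*/15}
Op 2: unregister job_C -> active={}
Op 3: register job_A */11 -> active={job_A:*/11}
Op 4: unregister job_A -> active={}
Op 5: register job_B */11 -> active={job_B:*/11}
Op 6: register job_C */14 -> active={job_B:*/11, job_C:*/14}
Op 7: register job_C */17 -> active={job_B:*/11, job_C:*/17}
Op 8: register job_C */8 -> active={job_B:*/11, job_C:*/8}
Op 9: unregister job_B -> active={job_C:*/8}
Op 10: register job_A */19 -> active={job_A:*/19, job_C:*/8}
  job_A: interval 19, next fire after T=38 is 57
  job_C: interval 8, next fire after T=38 is 40
Earliest = 40, winner (lex tiebreak) = job_C

Answer: job_C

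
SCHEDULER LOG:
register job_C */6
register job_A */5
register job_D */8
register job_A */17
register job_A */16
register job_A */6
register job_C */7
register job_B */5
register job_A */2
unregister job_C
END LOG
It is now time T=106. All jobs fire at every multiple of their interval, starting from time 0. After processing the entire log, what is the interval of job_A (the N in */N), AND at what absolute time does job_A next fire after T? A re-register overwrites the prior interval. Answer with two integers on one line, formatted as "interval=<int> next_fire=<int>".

Answer: interval=2 next_fire=108

Derivation:
Op 1: register job_C */6 -> active={job_C:*/6}
Op 2: register job_A */5 -> active={job_A:*/5, job_C:*/6}
Op 3: register job_D */8 -> active={job_A:*/5, job_C:*/6, job_D:*/8}
Op 4: register job_A */17 -> active={job_A:*/17, job_C:*/6, job_D:*/8}
Op 5: register job_A */16 -> active={job_A:*/16, job_C:*/6, job_D:*/8}
Op 6: register job_A */6 -> active={job_A:*/6, job_C:*/6, job_D:*/8}
Op 7: register job_C */7 -> active={job_A:*/6, job_C:*/7, job_D:*/8}
Op 8: register job_B */5 -> active={job_A:*/6, job_B:*/5, job_C:*/7, job_D:*/8}
Op 9: register job_A */2 -> active={job_A:*/2, job_B:*/5, job_C:*/7, job_D:*/8}
Op 10: unregister job_C -> active={job_A:*/2, job_B:*/5, job_D:*/8}
Final interval of job_A = 2
Next fire of job_A after T=106: (106//2+1)*2 = 108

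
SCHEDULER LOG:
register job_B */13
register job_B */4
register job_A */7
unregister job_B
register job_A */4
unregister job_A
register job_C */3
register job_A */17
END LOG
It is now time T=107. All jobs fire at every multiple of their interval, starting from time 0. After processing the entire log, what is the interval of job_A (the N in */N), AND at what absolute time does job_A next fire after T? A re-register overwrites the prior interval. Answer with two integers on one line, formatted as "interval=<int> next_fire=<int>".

Op 1: register job_B */13 -> active={job_B:*/13}
Op 2: register job_B */4 -> active={job_B:*/4}
Op 3: register job_A */7 -> active={job_A:*/7, job_B:*/4}
Op 4: unregister job_B -> active={job_A:*/7}
Op 5: register job_A */4 -> active={job_A:*/4}
Op 6: unregister job_A -> active={}
Op 7: register job_C */3 -> active={job_C:*/3}
Op 8: register job_A */17 -> active={job_A:*/17, job_C:*/3}
Final interval of job_A = 17
Next fire of job_A after T=107: (107//17+1)*17 = 119

Answer: interval=17 next_fire=119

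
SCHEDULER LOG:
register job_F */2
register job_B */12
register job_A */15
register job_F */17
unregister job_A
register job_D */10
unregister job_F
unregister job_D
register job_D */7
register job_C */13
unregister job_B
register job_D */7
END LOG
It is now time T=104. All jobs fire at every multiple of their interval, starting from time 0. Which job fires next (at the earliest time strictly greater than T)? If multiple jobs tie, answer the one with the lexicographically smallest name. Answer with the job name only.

Answer: job_D

Derivation:
Op 1: register job_F */2 -> active={job_F:*/2}
Op 2: register job_B */12 -> active={job_B:*/12, job_F:*/2}
Op 3: register job_A */15 -> active={job_A:*/15, job_B:*/12, job_F:*/2}
Op 4: register job_F */17 -> active={job_A:*/15, job_B:*/12, job_F:*/17}
Op 5: unregister job_A -> active={job_B:*/12, job_F:*/17}
Op 6: register job_D */10 -> active={job_B:*/12, job_D:*/10, job_F:*/17}
Op 7: unregister job_F -> active={job_B:*/12, job_D:*/10}
Op 8: unregister job_D -> active={job_B:*/12}
Op 9: register job_D */7 -> active={job_B:*/12, job_D:*/7}
Op 10: register job_C */13 -> active={job_B:*/12, job_C:*/13, job_D:*/7}
Op 11: unregister job_B -> active={job_C:*/13, job_D:*/7}
Op 12: register job_D */7 -> active={job_C:*/13, job_D:*/7}
  job_C: interval 13, next fire after T=104 is 117
  job_D: interval 7, next fire after T=104 is 105
Earliest = 105, winner (lex tiebreak) = job_D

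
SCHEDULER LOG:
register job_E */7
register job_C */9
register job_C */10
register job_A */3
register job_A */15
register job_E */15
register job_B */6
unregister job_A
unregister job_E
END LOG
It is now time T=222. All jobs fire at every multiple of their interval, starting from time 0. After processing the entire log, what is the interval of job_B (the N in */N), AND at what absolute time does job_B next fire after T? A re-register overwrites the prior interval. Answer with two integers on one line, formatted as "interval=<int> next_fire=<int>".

Op 1: register job_E */7 -> active={job_E:*/7}
Op 2: register job_C */9 -> active={job_C:*/9, job_E:*/7}
Op 3: register job_C */10 -> active={job_C:*/10, job_E:*/7}
Op 4: register job_A */3 -> active={job_A:*/3, job_C:*/10, job_E:*/7}
Op 5: register job_A */15 -> active={job_A:*/15, job_C:*/10, job_E:*/7}
Op 6: register job_E */15 -> active={job_A:*/15, job_C:*/10, job_E:*/15}
Op 7: register job_B */6 -> active={job_A:*/15, job_B:*/6, job_C:*/10, job_E:*/15}
Op 8: unregister job_A -> active={job_B:*/6, job_C:*/10, job_E:*/15}
Op 9: unregister job_E -> active={job_B:*/6, job_C:*/10}
Final interval of job_B = 6
Next fire of job_B after T=222: (222//6+1)*6 = 228

Answer: interval=6 next_fire=228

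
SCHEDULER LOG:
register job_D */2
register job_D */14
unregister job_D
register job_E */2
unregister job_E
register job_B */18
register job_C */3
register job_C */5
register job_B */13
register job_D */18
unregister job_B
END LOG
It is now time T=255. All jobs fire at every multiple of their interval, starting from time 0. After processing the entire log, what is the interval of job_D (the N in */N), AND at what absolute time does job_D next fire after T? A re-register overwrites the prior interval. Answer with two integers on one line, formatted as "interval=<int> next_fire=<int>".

Op 1: register job_D */2 -> active={job_D:*/2}
Op 2: register job_D */14 -> active={job_D:*/14}
Op 3: unregister job_D -> active={}
Op 4: register job_E */2 -> active={job_E:*/2}
Op 5: unregister job_E -> active={}
Op 6: register job_B */18 -> active={job_B:*/18}
Op 7: register job_C */3 -> active={job_B:*/18, job_C:*/3}
Op 8: register job_C */5 -> active={job_B:*/18, job_C:*/5}
Op 9: register job_B */13 -> active={job_B:*/13, job_C:*/5}
Op 10: register job_D */18 -> active={job_B:*/13, job_C:*/5, job_D:*/18}
Op 11: unregister job_B -> active={job_C:*/5, job_D:*/18}
Final interval of job_D = 18
Next fire of job_D after T=255: (255//18+1)*18 = 270

Answer: interval=18 next_fire=270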